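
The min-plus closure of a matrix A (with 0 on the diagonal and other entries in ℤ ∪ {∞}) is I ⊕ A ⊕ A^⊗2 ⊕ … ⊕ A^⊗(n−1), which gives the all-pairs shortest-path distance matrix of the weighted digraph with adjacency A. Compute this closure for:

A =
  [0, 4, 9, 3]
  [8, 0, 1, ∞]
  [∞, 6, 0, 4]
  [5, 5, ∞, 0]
Closure =
  [0, 4, 5, 3]
  [8, 0, 1, 5]
  [9, 6, 0, 4]
  [5, 5, 6, 0]

This is the Floyd-Warshall all-pairs shortest-path computation. For each intermediate vertex k = 0, 1, …, 3, update dist[i][j] ← min(dist[i][j], dist[i][k] + dist[k][j]). The final matrix gives, for each (i, j), the minimum total weight of any directed path from i to j (possibly empty when i = j).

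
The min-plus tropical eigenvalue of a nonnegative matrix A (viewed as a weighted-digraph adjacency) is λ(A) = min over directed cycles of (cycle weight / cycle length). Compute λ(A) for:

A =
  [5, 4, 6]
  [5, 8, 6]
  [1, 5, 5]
λ(A) = 7/2

Enumerate directed cycles and compute their means (weight / length). Sample:
  cycle 0 → 0: weight = 5, length = 1, mean = 5/1 ≈ 5.000
  cycle 1 → 1: weight = 8, length = 1, mean = 8/1 ≈ 8.000
  cycle 2 → 2: weight = 5, length = 1, mean = 5/1 ≈ 5.000
  cycle 0 → 1 → 0: weight = 9, length = 2, mean = 9/2 ≈ 4.500
  cycle 0 → 2 → 0: weight = 7, length = 2, mean = 7/2 ≈ 3.500
  cycle 1 → 0 → 1: weight = 9, length = 2, mean = 9/2 ≈ 4.500
Minimum mean = 3.500, attained e.g. along the cycle 0 → 2 → 0 with weight 7 and length 2. So λ(A) = 7/2 = 7/2.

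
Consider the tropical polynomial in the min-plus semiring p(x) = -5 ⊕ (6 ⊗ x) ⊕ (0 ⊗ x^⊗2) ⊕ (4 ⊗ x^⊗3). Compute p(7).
p(7) = -5

A tropical monomial a ⊗ x^⊗i evaluates to a + i · x. Evaluating each term at x = 7:
  Term 0 contributes -5 + 0 · 7 = -5
  Term 1 contributes 6 + 1 · 7 = 13
  Term 2 contributes 0 + 2 · 7 = 14
  Term 3 contributes 4 + 3 · 7 = 25
p(7) = ⊕ of these = min[-5, 13, 14, 25] = -5.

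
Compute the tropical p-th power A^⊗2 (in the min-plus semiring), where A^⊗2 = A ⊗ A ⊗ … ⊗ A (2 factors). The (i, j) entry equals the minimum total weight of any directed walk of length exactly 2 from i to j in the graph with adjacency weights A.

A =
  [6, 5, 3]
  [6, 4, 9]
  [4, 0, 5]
A^⊗2 =
  [7, 3, 8]
  [10, 8, 9]
  [6, 4, 7]

Each entry (A^⊗2)_ij equals the minimum over all length-2 walks i = v_0 → v_1 → … → v_2 = j of Σ_t A[v_t][v_{t+1}]. For example, for (i, j) = (0, 2) we minimise over 3 possible intermediate vertex sequences; the minimum is 8, attained along the walk 0 → 2 → 2.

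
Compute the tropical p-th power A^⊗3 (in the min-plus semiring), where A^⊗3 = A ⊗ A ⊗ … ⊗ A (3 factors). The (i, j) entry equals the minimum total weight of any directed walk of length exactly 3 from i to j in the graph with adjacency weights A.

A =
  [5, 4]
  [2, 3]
A^⊗3 =
  [9, 10]
  [8, 9]

Each entry (A^⊗3)_ij equals the minimum over all length-3 walks i = v_0 → v_1 → … → v_3 = j of Σ_t A[v_t][v_{t+1}]. For example, for (i, j) = (0, 1) we minimise over 4 possible intermediate vertex sequences; the minimum is 10, attained along the walk 0 → 1 → 0 → 1.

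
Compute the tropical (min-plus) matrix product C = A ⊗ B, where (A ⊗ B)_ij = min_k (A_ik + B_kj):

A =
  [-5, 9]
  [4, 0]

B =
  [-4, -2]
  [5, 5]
A ⊗ B =
  [-9, -7]
  [0, 2]

Apply the min-plus product entry-by-entry:
  C[0][0] = min over k of (A[0][0] + B[0][0] = -5 + -4 = -9, A[0][1] + B[1][0] = 9 + 5 = 14) = -9 (attained at k = 0)
  C[0][1] = min over k of (A[0][0] + B[0][1] = -5 + -2 = -7, A[0][1] + B[1][1] = 9 + 5 = 14) = -7 (attained at k = 0)
  C[1][0] = min over k of (A[1][0] + B[0][0] = 4 + -4 = 0, A[1][1] + B[1][0] = 0 + 5 = 5) = 0 (attained at k = 0)
  C[1][1] = min over k of (A[1][0] + B[0][1] = 4 + -2 = 2, A[1][1] + B[1][1] = 0 + 5 = 5) = 2 (attained at k = 0)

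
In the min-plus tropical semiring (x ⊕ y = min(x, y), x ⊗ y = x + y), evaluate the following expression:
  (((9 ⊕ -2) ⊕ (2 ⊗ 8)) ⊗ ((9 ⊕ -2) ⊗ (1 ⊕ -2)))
(((9 ⊕ -2) ⊕ (2 ⊗ 8)) ⊗ ((9 ⊕ -2) ⊗ (1 ⊕ -2))) = -6

Expand innermost to outermost. Recall ⊕ takes the minimum of its arguments and ⊗ takes their sum. Working out the expression (((9 ⊕ -2) ⊕ (2 ⊗ 8)) ⊗ ((9 ⊕ -2) ⊗ (1 ⊕ -2))) gives -6.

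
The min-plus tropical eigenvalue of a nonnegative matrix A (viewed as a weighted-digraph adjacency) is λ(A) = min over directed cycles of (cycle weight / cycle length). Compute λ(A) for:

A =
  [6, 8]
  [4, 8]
λ(A) = 6

Enumerate directed cycles and compute their means (weight / length). Sample:
  cycle 0 → 0: weight = 6, length = 1, mean = 6/1 ≈ 6.000
  cycle 1 → 1: weight = 8, length = 1, mean = 8/1 ≈ 8.000
  cycle 0 → 1 → 0: weight = 12, length = 2, mean = 12/2 ≈ 6.000
  cycle 1 → 0 → 1: weight = 12, length = 2, mean = 12/2 ≈ 6.000
Minimum mean = 6.000, attained e.g. along the cycle 0 → 0 with weight 6 and length 1. So λ(A) = 6/1 = 6.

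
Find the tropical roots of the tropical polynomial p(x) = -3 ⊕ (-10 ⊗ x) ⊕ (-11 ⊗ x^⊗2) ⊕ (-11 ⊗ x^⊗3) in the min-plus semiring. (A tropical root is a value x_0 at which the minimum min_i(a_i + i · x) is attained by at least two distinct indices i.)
Roots: {0, 1, 7}

Each tropical root is a break point of the lower envelope of the lines y = a_i + i · x (there are 4 lines, with slopes 0, 1, ..., 3). Only the lines that attain the minimum somewhere contribute to roots; other lines are dominated. Here the surviving (envelope) indices are i = 3, i = 2, i = 1, i = 0.
Intersections between consecutive envelope lines give the roots: for adjacent envelope indices i < j the intersection is x = (a_i − a_j) / (j − i). Reading off the sorted break points: {0, 1, 7}.
Verification: at each break x_0, at least two indices attain the minimum of min_i(a_i + i · x_0).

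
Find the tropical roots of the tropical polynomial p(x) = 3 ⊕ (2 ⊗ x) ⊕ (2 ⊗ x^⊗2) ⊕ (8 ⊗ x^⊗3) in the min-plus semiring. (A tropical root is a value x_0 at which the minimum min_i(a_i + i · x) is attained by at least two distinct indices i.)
Roots: {-6, 0, 1}

Each tropical root is a break point of the lower envelope of the lines y = a_i + i · x (there are 4 lines, with slopes 0, 1, ..., 3). Only the lines that attain the minimum somewhere contribute to roots; other lines are dominated. Here the surviving (envelope) indices are i = 3, i = 2, i = 1, i = 0.
Intersections between consecutive envelope lines give the roots: for adjacent envelope indices i < j the intersection is x = (a_i − a_j) / (j − i). Reading off the sorted break points: {-6, 0, 1}.
Verification: at each break x_0, at least two indices attain the minimum of min_i(a_i + i · x_0).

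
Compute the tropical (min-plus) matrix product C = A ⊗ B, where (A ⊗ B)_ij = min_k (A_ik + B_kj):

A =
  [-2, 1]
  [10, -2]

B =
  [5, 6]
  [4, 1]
A ⊗ B =
  [3, 2]
  [2, -1]

Apply the min-plus product entry-by-entry:
  C[0][0] = min over k of (A[0][0] + B[0][0] = -2 + 5 = 3, A[0][1] + B[1][0] = 1 + 4 = 5) = 3 (attained at k = 0)
  C[0][1] = min over k of (A[0][0] + B[0][1] = -2 + 6 = 4, A[0][1] + B[1][1] = 1 + 1 = 2) = 2 (attained at k = 1)
  C[1][0] = min over k of (A[1][0] + B[0][0] = 10 + 5 = 15, A[1][1] + B[1][0] = -2 + 4 = 2) = 2 (attained at k = 1)
  C[1][1] = min over k of (A[1][0] + B[0][1] = 10 + 6 = 16, A[1][1] + B[1][1] = -2 + 1 = -1) = -1 (attained at k = 1)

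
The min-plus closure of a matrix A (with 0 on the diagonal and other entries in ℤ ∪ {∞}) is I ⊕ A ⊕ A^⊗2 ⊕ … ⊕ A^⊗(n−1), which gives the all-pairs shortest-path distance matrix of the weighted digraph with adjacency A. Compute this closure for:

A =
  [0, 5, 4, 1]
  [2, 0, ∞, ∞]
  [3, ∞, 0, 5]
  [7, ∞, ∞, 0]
Closure =
  [0, 5, 4, 1]
  [2, 0, 6, 3]
  [3, 8, 0, 4]
  [7, 12, 11, 0]

This is the Floyd-Warshall all-pairs shortest-path computation. For each intermediate vertex k = 0, 1, …, 3, update dist[i][j] ← min(dist[i][j], dist[i][k] + dist[k][j]). The final matrix gives, for each (i, j), the minimum total weight of any directed path from i to j (possibly empty when i = j).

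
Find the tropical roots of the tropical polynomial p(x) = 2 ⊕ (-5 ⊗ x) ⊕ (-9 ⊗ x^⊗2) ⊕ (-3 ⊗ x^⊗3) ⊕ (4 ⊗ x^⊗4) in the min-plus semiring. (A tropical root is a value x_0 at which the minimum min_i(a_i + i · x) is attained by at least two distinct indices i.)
Roots: {-7, -6, 4, 7}

Each tropical root is a break point of the lower envelope of the lines y = a_i + i · x (there are 5 lines, with slopes 0, 1, ..., 4). Only the lines that attain the minimum somewhere contribute to roots; other lines are dominated. Here the surviving (envelope) indices are i = 4, i = 3, i = 2, i = 1, i = 0.
Intersections between consecutive envelope lines give the roots: for adjacent envelope indices i < j the intersection is x = (a_i − a_j) / (j − i). Reading off the sorted break points: {-7, -6, 4, 7}.
Verification: at each break x_0, at least two indices attain the minimum of min_i(a_i + i · x_0).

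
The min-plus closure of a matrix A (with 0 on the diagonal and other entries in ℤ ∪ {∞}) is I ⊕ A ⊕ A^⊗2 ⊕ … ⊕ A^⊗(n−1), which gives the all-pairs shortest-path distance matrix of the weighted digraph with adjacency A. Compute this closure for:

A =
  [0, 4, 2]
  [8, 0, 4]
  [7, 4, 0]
Closure =
  [0, 4, 2]
  [8, 0, 4]
  [7, 4, 0]

This is the Floyd-Warshall all-pairs shortest-path computation. For each intermediate vertex k = 0, 1, …, 2, update dist[i][j] ← min(dist[i][j], dist[i][k] + dist[k][j]). The final matrix gives, for each (i, j), the minimum total weight of any directed path from i to j (possibly empty when i = j).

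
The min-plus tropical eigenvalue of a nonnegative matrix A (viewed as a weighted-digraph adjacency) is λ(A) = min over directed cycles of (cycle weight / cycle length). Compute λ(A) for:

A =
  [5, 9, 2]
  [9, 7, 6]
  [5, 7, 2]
λ(A) = 2

Enumerate directed cycles and compute their means (weight / length). Sample:
  cycle 0 → 0: weight = 5, length = 1, mean = 5/1 ≈ 5.000
  cycle 1 → 1: weight = 7, length = 1, mean = 7/1 ≈ 7.000
  cycle 2 → 2: weight = 2, length = 1, mean = 2/1 ≈ 2.000
  cycle 0 → 1 → 0: weight = 18, length = 2, mean = 18/2 ≈ 9.000
  cycle 0 → 2 → 0: weight = 7, length = 2, mean = 7/2 ≈ 3.500
  cycle 1 → 0 → 1: weight = 18, length = 2, mean = 18/2 ≈ 9.000
Minimum mean = 2.000, attained e.g. along the cycle 2 → 2 with weight 2 and length 1. So λ(A) = 2/1 = 2.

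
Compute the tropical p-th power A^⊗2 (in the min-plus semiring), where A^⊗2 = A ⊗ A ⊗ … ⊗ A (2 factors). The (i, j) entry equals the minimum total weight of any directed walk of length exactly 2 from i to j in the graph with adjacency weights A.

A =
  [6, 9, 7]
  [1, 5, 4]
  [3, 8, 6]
A^⊗2 =
  [10, 14, 13]
  [6, 10, 8]
  [9, 12, 10]

Each entry (A^⊗2)_ij equals the minimum over all length-2 walks i = v_0 → v_1 → … → v_2 = j of Σ_t A[v_t][v_{t+1}]. For example, for (i, j) = (0, 2) we minimise over 3 possible intermediate vertex sequences; the minimum is 13, attained along the walk 0 → 0 → 2.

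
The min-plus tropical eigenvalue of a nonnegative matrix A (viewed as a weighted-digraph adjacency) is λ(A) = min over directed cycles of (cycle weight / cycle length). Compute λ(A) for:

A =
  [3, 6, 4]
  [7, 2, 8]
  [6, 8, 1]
λ(A) = 1

Enumerate directed cycles and compute their means (weight / length). Sample:
  cycle 0 → 0: weight = 3, length = 1, mean = 3/1 ≈ 3.000
  cycle 1 → 1: weight = 2, length = 1, mean = 2/1 ≈ 2.000
  cycle 2 → 2: weight = 1, length = 1, mean = 1/1 ≈ 1.000
  cycle 0 → 1 → 0: weight = 13, length = 2, mean = 13/2 ≈ 6.500
  cycle 0 → 2 → 0: weight = 10, length = 2, mean = 10/2 ≈ 5.000
  cycle 1 → 0 → 1: weight = 13, length = 2, mean = 13/2 ≈ 6.500
Minimum mean = 1.000, attained e.g. along the cycle 2 → 2 with weight 1 and length 1. So λ(A) = 1/1 = 1.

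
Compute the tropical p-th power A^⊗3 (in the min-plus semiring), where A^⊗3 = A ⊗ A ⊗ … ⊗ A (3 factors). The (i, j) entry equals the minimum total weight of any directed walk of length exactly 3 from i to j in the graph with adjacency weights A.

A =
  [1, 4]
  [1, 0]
A^⊗3 =
  [3, 4]
  [1, 0]

Each entry (A^⊗3)_ij equals the minimum over all length-3 walks i = v_0 → v_1 → … → v_3 = j of Σ_t A[v_t][v_{t+1}]. For example, for (i, j) = (0, 1) we minimise over 4 possible intermediate vertex sequences; the minimum is 4, attained along the walk 0 → 1 → 1 → 1.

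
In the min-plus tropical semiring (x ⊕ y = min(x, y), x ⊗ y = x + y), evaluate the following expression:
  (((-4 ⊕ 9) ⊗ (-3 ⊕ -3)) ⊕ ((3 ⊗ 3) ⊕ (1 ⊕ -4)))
(((-4 ⊕ 9) ⊗ (-3 ⊕ -3)) ⊕ ((3 ⊗ 3) ⊕ (1 ⊕ -4))) = -7

Expand innermost to outermost. Recall ⊕ takes the minimum of its arguments and ⊗ takes their sum. Working out the expression (((-4 ⊕ 9) ⊗ (-3 ⊕ -3)) ⊕ ((3 ⊗ 3) ⊕ (1 ⊕ -4))) gives -7.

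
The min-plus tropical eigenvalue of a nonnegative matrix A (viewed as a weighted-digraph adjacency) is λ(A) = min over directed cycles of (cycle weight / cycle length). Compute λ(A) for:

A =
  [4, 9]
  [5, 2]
λ(A) = 2

Enumerate directed cycles and compute their means (weight / length). Sample:
  cycle 0 → 0: weight = 4, length = 1, mean = 4/1 ≈ 4.000
  cycle 1 → 1: weight = 2, length = 1, mean = 2/1 ≈ 2.000
  cycle 0 → 1 → 0: weight = 14, length = 2, mean = 14/2 ≈ 7.000
  cycle 1 → 0 → 1: weight = 14, length = 2, mean = 14/2 ≈ 7.000
Minimum mean = 2.000, attained e.g. along the cycle 1 → 1 with weight 2 and length 1. So λ(A) = 2/1 = 2.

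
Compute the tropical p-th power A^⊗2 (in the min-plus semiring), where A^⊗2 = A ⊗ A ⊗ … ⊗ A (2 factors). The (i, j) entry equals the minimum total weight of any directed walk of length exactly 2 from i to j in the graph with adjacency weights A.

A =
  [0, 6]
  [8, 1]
A^⊗2 =
  [0, 6]
  [8, 2]

Each entry (A^⊗2)_ij equals the minimum over all length-2 walks i = v_0 → v_1 → … → v_2 = j of Σ_t A[v_t][v_{t+1}]. For example, for (i, j) = (0, 1) we minimise over 2 possible intermediate vertex sequences; the minimum is 6, attained along the walk 0 → 0 → 1.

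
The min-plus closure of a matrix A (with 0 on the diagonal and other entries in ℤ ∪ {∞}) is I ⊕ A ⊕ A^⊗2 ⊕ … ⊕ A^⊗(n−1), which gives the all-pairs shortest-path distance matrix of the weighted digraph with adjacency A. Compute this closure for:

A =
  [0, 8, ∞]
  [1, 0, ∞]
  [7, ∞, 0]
Closure =
  [0, 8, ∞]
  [1, 0, ∞]
  [7, 15, 0]

This is the Floyd-Warshall all-pairs shortest-path computation. For each intermediate vertex k = 0, 1, …, 2, update dist[i][j] ← min(dist[i][j], dist[i][k] + dist[k][j]). The final matrix gives, for each (i, j), the minimum total weight of any directed path from i to j (possibly empty when i = j).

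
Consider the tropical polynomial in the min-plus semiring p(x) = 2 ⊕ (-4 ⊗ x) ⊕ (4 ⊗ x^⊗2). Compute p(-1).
p(-1) = -5

A tropical monomial a ⊗ x^⊗i evaluates to a + i · x. Evaluating each term at x = -1:
  Term 0 contributes 2 + 0 · -1 = 2
  Term 1 contributes -4 + 1 · -1 = -5
  Term 2 contributes 4 + 2 · -1 = 2
p(-1) = ⊕ of these = min[2, -5, 2] = -5.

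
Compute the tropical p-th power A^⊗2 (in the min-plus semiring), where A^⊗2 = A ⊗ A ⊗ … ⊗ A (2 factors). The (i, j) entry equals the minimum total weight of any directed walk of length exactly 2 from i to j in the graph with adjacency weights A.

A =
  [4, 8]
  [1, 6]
A^⊗2 =
  [8, 12]
  [5, 9]

Each entry (A^⊗2)_ij equals the minimum over all length-2 walks i = v_0 → v_1 → … → v_2 = j of Σ_t A[v_t][v_{t+1}]. For example, for (i, j) = (0, 1) we minimise over 2 possible intermediate vertex sequences; the minimum is 12, attained along the walk 0 → 0 → 1.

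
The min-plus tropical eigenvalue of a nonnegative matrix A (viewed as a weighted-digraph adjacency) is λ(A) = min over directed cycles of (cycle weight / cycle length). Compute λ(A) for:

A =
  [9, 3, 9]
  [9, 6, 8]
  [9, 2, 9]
λ(A) = 5

Enumerate directed cycles and compute their means (weight / length). Sample:
  cycle 0 → 0: weight = 9, length = 1, mean = 9/1 ≈ 9.000
  cycle 1 → 1: weight = 6, length = 1, mean = 6/1 ≈ 6.000
  cycle 2 → 2: weight = 9, length = 1, mean = 9/1 ≈ 9.000
  cycle 0 → 1 → 0: weight = 12, length = 2, mean = 12/2 ≈ 6.000
  cycle 0 → 2 → 0: weight = 18, length = 2, mean = 18/2 ≈ 9.000
  cycle 1 → 0 → 1: weight = 12, length = 2, mean = 12/2 ≈ 6.000
Minimum mean = 5.000, attained e.g. along the cycle 1 → 2 → 1 with weight 10 and length 2. So λ(A) = 10/2 = 5.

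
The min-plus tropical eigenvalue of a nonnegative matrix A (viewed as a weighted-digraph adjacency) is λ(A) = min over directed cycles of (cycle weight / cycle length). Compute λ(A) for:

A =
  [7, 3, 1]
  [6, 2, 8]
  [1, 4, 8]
λ(A) = 1

Enumerate directed cycles and compute their means (weight / length). Sample:
  cycle 0 → 0: weight = 7, length = 1, mean = 7/1 ≈ 7.000
  cycle 1 → 1: weight = 2, length = 1, mean = 2/1 ≈ 2.000
  cycle 2 → 2: weight = 8, length = 1, mean = 8/1 ≈ 8.000
  cycle 0 → 1 → 0: weight = 9, length = 2, mean = 9/2 ≈ 4.500
  cycle 0 → 2 → 0: weight = 2, length = 2, mean = 2/2 ≈ 1.000
  cycle 1 → 0 → 1: weight = 9, length = 2, mean = 9/2 ≈ 4.500
Minimum mean = 1.000, attained e.g. along the cycle 0 → 2 → 0 with weight 2 and length 2. So λ(A) = 2/2 = 1.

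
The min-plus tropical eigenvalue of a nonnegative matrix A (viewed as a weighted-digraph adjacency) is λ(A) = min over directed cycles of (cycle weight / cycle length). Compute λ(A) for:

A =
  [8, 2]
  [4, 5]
λ(A) = 3

Enumerate directed cycles and compute their means (weight / length). Sample:
  cycle 0 → 0: weight = 8, length = 1, mean = 8/1 ≈ 8.000
  cycle 1 → 1: weight = 5, length = 1, mean = 5/1 ≈ 5.000
  cycle 0 → 1 → 0: weight = 6, length = 2, mean = 6/2 ≈ 3.000
  cycle 1 → 0 → 1: weight = 6, length = 2, mean = 6/2 ≈ 3.000
Minimum mean = 3.000, attained e.g. along the cycle 0 → 1 → 0 with weight 6 and length 2. So λ(A) = 6/2 = 3.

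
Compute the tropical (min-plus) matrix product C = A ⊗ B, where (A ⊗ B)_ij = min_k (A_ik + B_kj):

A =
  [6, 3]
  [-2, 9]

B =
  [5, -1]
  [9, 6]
A ⊗ B =
  [11, 5]
  [3, -3]

Apply the min-plus product entry-by-entry:
  C[0][0] = min over k of (A[0][0] + B[0][0] = 6 + 5 = 11, A[0][1] + B[1][0] = 3 + 9 = 12) = 11 (attained at k = 0)
  C[0][1] = min over k of (A[0][0] + B[0][1] = 6 + -1 = 5, A[0][1] + B[1][1] = 3 + 6 = 9) = 5 (attained at k = 0)
  C[1][0] = min over k of (A[1][0] + B[0][0] = -2 + 5 = 3, A[1][1] + B[1][0] = 9 + 9 = 18) = 3 (attained at k = 0)
  C[1][1] = min over k of (A[1][0] + B[0][1] = -2 + -1 = -3, A[1][1] + B[1][1] = 9 + 6 = 15) = -3 (attained at k = 0)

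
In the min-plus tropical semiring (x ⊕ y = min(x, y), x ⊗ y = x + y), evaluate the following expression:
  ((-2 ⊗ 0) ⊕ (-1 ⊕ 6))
((-2 ⊗ 0) ⊕ (-1 ⊕ 6)) = -2

Expand innermost to outermost. Recall ⊕ takes the minimum of its arguments and ⊗ takes their sum. Working out the expression ((-2 ⊗ 0) ⊕ (-1 ⊕ 6)) gives -2.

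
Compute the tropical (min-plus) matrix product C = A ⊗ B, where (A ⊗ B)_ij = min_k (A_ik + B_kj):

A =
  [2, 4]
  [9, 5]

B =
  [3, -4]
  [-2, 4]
A ⊗ B =
  [2, -2]
  [3, 5]

Apply the min-plus product entry-by-entry:
  C[0][0] = min over k of (A[0][0] + B[0][0] = 2 + 3 = 5, A[0][1] + B[1][0] = 4 + -2 = 2) = 2 (attained at k = 1)
  C[0][1] = min over k of (A[0][0] + B[0][1] = 2 + -4 = -2, A[0][1] + B[1][1] = 4 + 4 = 8) = -2 (attained at k = 0)
  C[1][0] = min over k of (A[1][0] + B[0][0] = 9 + 3 = 12, A[1][1] + B[1][0] = 5 + -2 = 3) = 3 (attained at k = 1)
  C[1][1] = min over k of (A[1][0] + B[0][1] = 9 + -4 = 5, A[1][1] + B[1][1] = 5 + 4 = 9) = 5 (attained at k = 0)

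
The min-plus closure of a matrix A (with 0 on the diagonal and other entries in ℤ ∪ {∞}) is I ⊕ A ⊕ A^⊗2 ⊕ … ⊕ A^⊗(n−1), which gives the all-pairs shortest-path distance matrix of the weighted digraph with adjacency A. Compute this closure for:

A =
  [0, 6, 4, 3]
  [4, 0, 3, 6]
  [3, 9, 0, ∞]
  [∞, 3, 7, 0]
Closure =
  [0, 6, 4, 3]
  [4, 0, 3, 6]
  [3, 9, 0, 6]
  [7, 3, 6, 0]

This is the Floyd-Warshall all-pairs shortest-path computation. For each intermediate vertex k = 0, 1, …, 3, update dist[i][j] ← min(dist[i][j], dist[i][k] + dist[k][j]). The final matrix gives, for each (i, j), the minimum total weight of any directed path from i to j (possibly empty when i = j).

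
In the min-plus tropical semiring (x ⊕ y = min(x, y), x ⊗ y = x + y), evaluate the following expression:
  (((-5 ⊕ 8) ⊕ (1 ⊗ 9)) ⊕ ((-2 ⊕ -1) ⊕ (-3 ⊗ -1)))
(((-5 ⊕ 8) ⊕ (1 ⊗ 9)) ⊕ ((-2 ⊕ -1) ⊕ (-3 ⊗ -1))) = -5

Expand innermost to outermost. Recall ⊕ takes the minimum of its arguments and ⊗ takes their sum. Working out the expression (((-5 ⊕ 8) ⊕ (1 ⊗ 9)) ⊕ ((-2 ⊕ -1) ⊕ (-3 ⊗ -1))) gives -5.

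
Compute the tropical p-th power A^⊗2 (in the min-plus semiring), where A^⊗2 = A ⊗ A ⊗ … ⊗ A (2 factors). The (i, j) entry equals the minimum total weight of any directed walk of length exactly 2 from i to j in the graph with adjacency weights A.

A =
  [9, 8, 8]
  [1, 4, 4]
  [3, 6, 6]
A^⊗2 =
  [9, 12, 12]
  [5, 8, 8]
  [7, 10, 10]

Each entry (A^⊗2)_ij equals the minimum over all length-2 walks i = v_0 → v_1 → … → v_2 = j of Σ_t A[v_t][v_{t+1}]. For example, for (i, j) = (0, 2) we minimise over 3 possible intermediate vertex sequences; the minimum is 12, attained along the walk 0 → 1 → 2.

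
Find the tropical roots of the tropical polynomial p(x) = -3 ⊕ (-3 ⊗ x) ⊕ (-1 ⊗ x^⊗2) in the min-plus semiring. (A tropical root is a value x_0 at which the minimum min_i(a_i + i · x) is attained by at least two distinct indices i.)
Roots: {-2, 0}

Each tropical root is a break point of the lower envelope of the lines y = a_i + i · x (there are 3 lines, with slopes 0, 1, ..., 2). Only the lines that attain the minimum somewhere contribute to roots; other lines are dominated. Here the surviving (envelope) indices are i = 2, i = 1, i = 0.
Intersections between consecutive envelope lines give the roots: for adjacent envelope indices i < j the intersection is x = (a_i − a_j) / (j − i). Reading off the sorted break points: {-2, 0}.
Verification: at each break x_0, at least two indices attain the minimum of min_i(a_i + i · x_0).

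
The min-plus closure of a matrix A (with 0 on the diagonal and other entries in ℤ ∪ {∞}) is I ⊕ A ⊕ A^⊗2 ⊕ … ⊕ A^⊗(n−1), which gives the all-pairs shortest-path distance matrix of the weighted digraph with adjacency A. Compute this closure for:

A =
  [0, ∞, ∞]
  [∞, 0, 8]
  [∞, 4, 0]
Closure =
  [0, ∞, ∞]
  [∞, 0, 8]
  [∞, 4, 0]

This is the Floyd-Warshall all-pairs shortest-path computation. For each intermediate vertex k = 0, 1, …, 2, update dist[i][j] ← min(dist[i][j], dist[i][k] + dist[k][j]). The final matrix gives, for each (i, j), the minimum total weight of any directed path from i to j (possibly empty when i = j).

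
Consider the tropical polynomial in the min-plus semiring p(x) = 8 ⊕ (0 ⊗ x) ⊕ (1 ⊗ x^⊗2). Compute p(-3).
p(-3) = -5

A tropical monomial a ⊗ x^⊗i evaluates to a + i · x. Evaluating each term at x = -3:
  Term 0 contributes 8 + 0 · -3 = 8
  Term 1 contributes 0 + 1 · -3 = -3
  Term 2 contributes 1 + 2 · -3 = -5
p(-3) = ⊕ of these = min[8, -3, -5] = -5.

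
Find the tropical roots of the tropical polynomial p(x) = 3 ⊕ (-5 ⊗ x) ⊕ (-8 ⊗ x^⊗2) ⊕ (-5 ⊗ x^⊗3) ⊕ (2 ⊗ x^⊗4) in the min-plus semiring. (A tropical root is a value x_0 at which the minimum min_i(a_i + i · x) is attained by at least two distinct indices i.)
Roots: {-7, -3, 3, 8}

Each tropical root is a break point of the lower envelope of the lines y = a_i + i · x (there are 5 lines, with slopes 0, 1, ..., 4). Only the lines that attain the minimum somewhere contribute to roots; other lines are dominated. Here the surviving (envelope) indices are i = 4, i = 3, i = 2, i = 1, i = 0.
Intersections between consecutive envelope lines give the roots: for adjacent envelope indices i < j the intersection is x = (a_i − a_j) / (j − i). Reading off the sorted break points: {-7, -3, 3, 8}.
Verification: at each break x_0, at least two indices attain the minimum of min_i(a_i + i · x_0).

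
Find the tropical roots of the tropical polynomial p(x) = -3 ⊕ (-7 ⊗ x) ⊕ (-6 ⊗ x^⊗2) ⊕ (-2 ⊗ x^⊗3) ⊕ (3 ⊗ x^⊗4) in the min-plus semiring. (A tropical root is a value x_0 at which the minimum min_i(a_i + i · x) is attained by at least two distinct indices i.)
Roots: {-5, -4, -1, 4}

Each tropical root is a break point of the lower envelope of the lines y = a_i + i · x (there are 5 lines, with slopes 0, 1, ..., 4). Only the lines that attain the minimum somewhere contribute to roots; other lines are dominated. Here the surviving (envelope) indices are i = 4, i = 3, i = 2, i = 1, i = 0.
Intersections between consecutive envelope lines give the roots: for adjacent envelope indices i < j the intersection is x = (a_i − a_j) / (j − i). Reading off the sorted break points: {-5, -4, -1, 4}.
Verification: at each break x_0, at least two indices attain the minimum of min_i(a_i + i · x_0).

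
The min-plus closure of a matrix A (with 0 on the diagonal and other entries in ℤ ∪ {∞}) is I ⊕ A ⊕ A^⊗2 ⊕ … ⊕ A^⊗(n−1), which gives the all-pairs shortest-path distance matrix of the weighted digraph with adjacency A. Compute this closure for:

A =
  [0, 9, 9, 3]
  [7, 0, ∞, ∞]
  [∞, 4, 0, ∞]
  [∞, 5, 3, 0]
Closure =
  [0, 8, 6, 3]
  [7, 0, 13, 10]
  [11, 4, 0, 14]
  [12, 5, 3, 0]

This is the Floyd-Warshall all-pairs shortest-path computation. For each intermediate vertex k = 0, 1, …, 3, update dist[i][j] ← min(dist[i][j], dist[i][k] + dist[k][j]). The final matrix gives, for each (i, j), the minimum total weight of any directed path from i to j (possibly empty when i = j).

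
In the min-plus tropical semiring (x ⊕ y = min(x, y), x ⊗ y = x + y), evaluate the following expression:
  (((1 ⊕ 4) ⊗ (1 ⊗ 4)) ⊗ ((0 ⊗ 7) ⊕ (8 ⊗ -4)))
(((1 ⊕ 4) ⊗ (1 ⊗ 4)) ⊗ ((0 ⊗ 7) ⊕ (8 ⊗ -4))) = 10

Expand innermost to outermost. Recall ⊕ takes the minimum of its arguments and ⊗ takes their sum. Working out the expression (((1 ⊕ 4) ⊗ (1 ⊗ 4)) ⊗ ((0 ⊗ 7) ⊕ (8 ⊗ -4))) gives 10.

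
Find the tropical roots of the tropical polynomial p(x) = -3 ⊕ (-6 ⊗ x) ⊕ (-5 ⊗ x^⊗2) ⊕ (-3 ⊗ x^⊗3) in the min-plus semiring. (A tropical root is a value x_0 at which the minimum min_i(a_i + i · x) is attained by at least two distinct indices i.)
Roots: {-2, -1, 3}

Each tropical root is a break point of the lower envelope of the lines y = a_i + i · x (there are 4 lines, with slopes 0, 1, ..., 3). Only the lines that attain the minimum somewhere contribute to roots; other lines are dominated. Here the surviving (envelope) indices are i = 3, i = 2, i = 1, i = 0.
Intersections between consecutive envelope lines give the roots: for adjacent envelope indices i < j the intersection is x = (a_i − a_j) / (j − i). Reading off the sorted break points: {-2, -1, 3}.
Verification: at each break x_0, at least two indices attain the minimum of min_i(a_i + i · x_0).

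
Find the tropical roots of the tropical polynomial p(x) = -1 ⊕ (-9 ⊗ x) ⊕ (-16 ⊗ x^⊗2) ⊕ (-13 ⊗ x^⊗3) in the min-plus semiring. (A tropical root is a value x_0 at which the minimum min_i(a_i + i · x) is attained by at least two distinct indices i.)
Roots: {-3, 7, 8}

Each tropical root is a break point of the lower envelope of the lines y = a_i + i · x (there are 4 lines, with slopes 0, 1, ..., 3). Only the lines that attain the minimum somewhere contribute to roots; other lines are dominated. Here the surviving (envelope) indices are i = 3, i = 2, i = 1, i = 0.
Intersections between consecutive envelope lines give the roots: for adjacent envelope indices i < j the intersection is x = (a_i − a_j) / (j − i). Reading off the sorted break points: {-3, 7, 8}.
Verification: at each break x_0, at least two indices attain the minimum of min_i(a_i + i · x_0).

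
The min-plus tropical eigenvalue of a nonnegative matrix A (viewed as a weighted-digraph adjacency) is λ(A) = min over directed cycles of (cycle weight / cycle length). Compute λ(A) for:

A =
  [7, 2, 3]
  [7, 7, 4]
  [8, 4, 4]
λ(A) = 4

Enumerate directed cycles and compute their means (weight / length). Sample:
  cycle 0 → 0: weight = 7, length = 1, mean = 7/1 ≈ 7.000
  cycle 1 → 1: weight = 7, length = 1, mean = 7/1 ≈ 7.000
  cycle 2 → 2: weight = 4, length = 1, mean = 4/1 ≈ 4.000
  cycle 0 → 1 → 0: weight = 9, length = 2, mean = 9/2 ≈ 4.500
  cycle 0 → 2 → 0: weight = 11, length = 2, mean = 11/2 ≈ 5.500
  cycle 1 → 0 → 1: weight = 9, length = 2, mean = 9/2 ≈ 4.500
Minimum mean = 4.000, attained e.g. along the cycle 2 → 2 with weight 4 and length 1. So λ(A) = 4/1 = 4.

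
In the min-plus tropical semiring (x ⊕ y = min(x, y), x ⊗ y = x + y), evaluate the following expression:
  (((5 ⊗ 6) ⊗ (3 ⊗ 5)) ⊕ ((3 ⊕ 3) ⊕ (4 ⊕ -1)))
(((5 ⊗ 6) ⊗ (3 ⊗ 5)) ⊕ ((3 ⊕ 3) ⊕ (4 ⊕ -1))) = -1

Expand innermost to outermost. Recall ⊕ takes the minimum of its arguments and ⊗ takes their sum. Working out the expression (((5 ⊗ 6) ⊗ (3 ⊗ 5)) ⊕ ((3 ⊕ 3) ⊕ (4 ⊕ -1))) gives -1.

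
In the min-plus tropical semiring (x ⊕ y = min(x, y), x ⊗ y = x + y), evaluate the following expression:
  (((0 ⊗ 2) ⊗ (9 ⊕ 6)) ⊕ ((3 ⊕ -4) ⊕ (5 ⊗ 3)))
(((0 ⊗ 2) ⊗ (9 ⊕ 6)) ⊕ ((3 ⊕ -4) ⊕ (5 ⊗ 3))) = -4

Expand innermost to outermost. Recall ⊕ takes the minimum of its arguments and ⊗ takes their sum. Working out the expression (((0 ⊗ 2) ⊗ (9 ⊕ 6)) ⊕ ((3 ⊕ -4) ⊕ (5 ⊗ 3))) gives -4.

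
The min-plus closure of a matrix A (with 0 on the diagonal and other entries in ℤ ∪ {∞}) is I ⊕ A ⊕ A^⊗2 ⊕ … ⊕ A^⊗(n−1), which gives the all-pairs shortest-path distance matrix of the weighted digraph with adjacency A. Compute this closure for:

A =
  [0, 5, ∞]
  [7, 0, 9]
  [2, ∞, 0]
Closure =
  [0, 5, 14]
  [7, 0, 9]
  [2, 7, 0]

This is the Floyd-Warshall all-pairs shortest-path computation. For each intermediate vertex k = 0, 1, …, 2, update dist[i][j] ← min(dist[i][j], dist[i][k] + dist[k][j]). The final matrix gives, for each (i, j), the minimum total weight of any directed path from i to j (possibly empty when i = j).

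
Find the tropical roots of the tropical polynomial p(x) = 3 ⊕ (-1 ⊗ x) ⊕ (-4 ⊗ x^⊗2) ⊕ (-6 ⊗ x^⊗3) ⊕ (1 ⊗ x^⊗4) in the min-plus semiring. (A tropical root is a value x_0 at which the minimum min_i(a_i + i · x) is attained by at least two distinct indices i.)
Roots: {-7, 2, 3, 4}

Each tropical root is a break point of the lower envelope of the lines y = a_i + i · x (there are 5 lines, with slopes 0, 1, ..., 4). Only the lines that attain the minimum somewhere contribute to roots; other lines are dominated. Here the surviving (envelope) indices are i = 4, i = 3, i = 2, i = 1, i = 0.
Intersections between consecutive envelope lines give the roots: for adjacent envelope indices i < j the intersection is x = (a_i − a_j) / (j − i). Reading off the sorted break points: {-7, 2, 3, 4}.
Verification: at each break x_0, at least two indices attain the minimum of min_i(a_i + i · x_0).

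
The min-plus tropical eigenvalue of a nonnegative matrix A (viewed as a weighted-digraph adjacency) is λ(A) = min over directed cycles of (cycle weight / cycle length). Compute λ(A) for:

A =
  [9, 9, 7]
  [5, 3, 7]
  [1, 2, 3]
λ(A) = 3

Enumerate directed cycles and compute their means (weight / length). Sample:
  cycle 0 → 0: weight = 9, length = 1, mean = 9/1 ≈ 9.000
  cycle 1 → 1: weight = 3, length = 1, mean = 3/1 ≈ 3.000
  cycle 2 → 2: weight = 3, length = 1, mean = 3/1 ≈ 3.000
  cycle 0 → 1 → 0: weight = 14, length = 2, mean = 14/2 ≈ 7.000
  cycle 0 → 2 → 0: weight = 8, length = 2, mean = 8/2 ≈ 4.000
  cycle 1 → 0 → 1: weight = 14, length = 2, mean = 14/2 ≈ 7.000
Minimum mean = 3.000, attained e.g. along the cycle 1 → 1 with weight 3 and length 1. So λ(A) = 3/1 = 3.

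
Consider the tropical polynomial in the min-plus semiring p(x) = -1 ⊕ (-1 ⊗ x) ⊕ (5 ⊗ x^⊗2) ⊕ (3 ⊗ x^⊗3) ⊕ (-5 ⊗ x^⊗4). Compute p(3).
p(3) = -1

A tropical monomial a ⊗ x^⊗i evaluates to a + i · x. Evaluating each term at x = 3:
  Term 0 contributes -1 + 0 · 3 = -1
  Term 1 contributes -1 + 1 · 3 = 2
  Term 2 contributes 5 + 2 · 3 = 11
  Term 3 contributes 3 + 3 · 3 = 12
  Term 4 contributes -5 + 4 · 3 = 7
p(3) = ⊕ of these = min[-1, 2, 11, 12, 7] = -1.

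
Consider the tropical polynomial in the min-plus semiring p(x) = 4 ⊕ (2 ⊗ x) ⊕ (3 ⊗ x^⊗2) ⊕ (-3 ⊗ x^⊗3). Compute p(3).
p(3) = 4

A tropical monomial a ⊗ x^⊗i evaluates to a + i · x. Evaluating each term at x = 3:
  Term 0 contributes 4 + 0 · 3 = 4
  Term 1 contributes 2 + 1 · 3 = 5
  Term 2 contributes 3 + 2 · 3 = 9
  Term 3 contributes -3 + 3 · 3 = 6
p(3) = ⊕ of these = min[4, 5, 9, 6] = 4.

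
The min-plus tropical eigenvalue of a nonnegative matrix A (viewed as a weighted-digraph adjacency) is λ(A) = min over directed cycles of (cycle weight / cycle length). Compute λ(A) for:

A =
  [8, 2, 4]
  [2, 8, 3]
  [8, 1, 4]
λ(A) = 2

Enumerate directed cycles and compute their means (weight / length). Sample:
  cycle 0 → 0: weight = 8, length = 1, mean = 8/1 ≈ 8.000
  cycle 1 → 1: weight = 8, length = 1, mean = 8/1 ≈ 8.000
  cycle 2 → 2: weight = 4, length = 1, mean = 4/1 ≈ 4.000
  cycle 0 → 1 → 0: weight = 4, length = 2, mean = 4/2 ≈ 2.000
  cycle 0 → 2 → 0: weight = 12, length = 2, mean = 12/2 ≈ 6.000
  cycle 1 → 0 → 1: weight = 4, length = 2, mean = 4/2 ≈ 2.000
Minimum mean = 2.000, attained e.g. along the cycle 0 → 1 → 0 with weight 4 and length 2. So λ(A) = 4/2 = 2.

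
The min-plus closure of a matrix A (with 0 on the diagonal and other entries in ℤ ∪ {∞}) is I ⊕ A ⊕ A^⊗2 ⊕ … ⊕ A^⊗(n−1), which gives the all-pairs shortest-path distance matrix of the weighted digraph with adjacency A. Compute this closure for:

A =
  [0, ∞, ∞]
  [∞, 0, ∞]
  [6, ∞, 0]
Closure =
  [0, ∞, ∞]
  [∞, 0, ∞]
  [6, ∞, 0]

This is the Floyd-Warshall all-pairs shortest-path computation. For each intermediate vertex k = 0, 1, …, 2, update dist[i][j] ← min(dist[i][j], dist[i][k] + dist[k][j]). The final matrix gives, for each (i, j), the minimum total weight of any directed path from i to j (possibly empty when i = j).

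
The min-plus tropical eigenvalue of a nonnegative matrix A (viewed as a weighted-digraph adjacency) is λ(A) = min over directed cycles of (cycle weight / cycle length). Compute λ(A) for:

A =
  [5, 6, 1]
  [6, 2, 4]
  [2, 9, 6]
λ(A) = 3/2

Enumerate directed cycles and compute their means (weight / length). Sample:
  cycle 0 → 0: weight = 5, length = 1, mean = 5/1 ≈ 5.000
  cycle 1 → 1: weight = 2, length = 1, mean = 2/1 ≈ 2.000
  cycle 2 → 2: weight = 6, length = 1, mean = 6/1 ≈ 6.000
  cycle 0 → 1 → 0: weight = 12, length = 2, mean = 12/2 ≈ 6.000
  cycle 0 → 2 → 0: weight = 3, length = 2, mean = 3/2 ≈ 1.500
  cycle 1 → 0 → 1: weight = 12, length = 2, mean = 12/2 ≈ 6.000
Minimum mean = 1.500, attained e.g. along the cycle 0 → 2 → 0 with weight 3 and length 2. So λ(A) = 3/2 = 3/2.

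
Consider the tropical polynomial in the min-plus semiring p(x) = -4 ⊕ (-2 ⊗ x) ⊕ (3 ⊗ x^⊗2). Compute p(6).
p(6) = -4

A tropical monomial a ⊗ x^⊗i evaluates to a + i · x. Evaluating each term at x = 6:
  Term 0 contributes -4 + 0 · 6 = -4
  Term 1 contributes -2 + 1 · 6 = 4
  Term 2 contributes 3 + 2 · 6 = 15
p(6) = ⊕ of these = min[-4, 4, 15] = -4.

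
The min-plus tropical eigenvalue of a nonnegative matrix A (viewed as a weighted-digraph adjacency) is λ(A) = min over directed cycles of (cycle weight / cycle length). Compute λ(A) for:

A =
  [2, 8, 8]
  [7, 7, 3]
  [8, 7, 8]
λ(A) = 2

Enumerate directed cycles and compute their means (weight / length). Sample:
  cycle 0 → 0: weight = 2, length = 1, mean = 2/1 ≈ 2.000
  cycle 1 → 1: weight = 7, length = 1, mean = 7/1 ≈ 7.000
  cycle 2 → 2: weight = 8, length = 1, mean = 8/1 ≈ 8.000
  cycle 0 → 1 → 0: weight = 15, length = 2, mean = 15/2 ≈ 7.500
  cycle 0 → 2 → 0: weight = 16, length = 2, mean = 16/2 ≈ 8.000
  cycle 1 → 0 → 1: weight = 15, length = 2, mean = 15/2 ≈ 7.500
Minimum mean = 2.000, attained e.g. along the cycle 0 → 0 with weight 2 and length 1. So λ(A) = 2/1 = 2.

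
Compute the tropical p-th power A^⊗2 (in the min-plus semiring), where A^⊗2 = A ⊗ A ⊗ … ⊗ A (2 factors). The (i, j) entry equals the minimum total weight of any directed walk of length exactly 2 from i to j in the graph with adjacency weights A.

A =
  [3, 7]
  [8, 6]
A^⊗2 =
  [6, 10]
  [11, 12]

Each entry (A^⊗2)_ij equals the minimum over all length-2 walks i = v_0 → v_1 → … → v_2 = j of Σ_t A[v_t][v_{t+1}]. For example, for (i, j) = (0, 1) we minimise over 2 possible intermediate vertex sequences; the minimum is 10, attained along the walk 0 → 0 → 1.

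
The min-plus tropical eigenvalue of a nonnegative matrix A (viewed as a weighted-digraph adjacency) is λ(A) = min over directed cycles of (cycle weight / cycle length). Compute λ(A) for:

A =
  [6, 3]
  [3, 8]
λ(A) = 3

Enumerate directed cycles and compute their means (weight / length). Sample:
  cycle 0 → 0: weight = 6, length = 1, mean = 6/1 ≈ 6.000
  cycle 1 → 1: weight = 8, length = 1, mean = 8/1 ≈ 8.000
  cycle 0 → 1 → 0: weight = 6, length = 2, mean = 6/2 ≈ 3.000
  cycle 1 → 0 → 1: weight = 6, length = 2, mean = 6/2 ≈ 3.000
Minimum mean = 3.000, attained e.g. along the cycle 0 → 1 → 0 with weight 6 and length 2. So λ(A) = 6/2 = 3.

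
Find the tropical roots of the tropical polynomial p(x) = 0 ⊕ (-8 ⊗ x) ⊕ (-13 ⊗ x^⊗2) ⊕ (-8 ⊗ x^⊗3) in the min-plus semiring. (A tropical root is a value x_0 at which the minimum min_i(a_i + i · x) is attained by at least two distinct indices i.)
Roots: {-5, 5, 8}

Each tropical root is a break point of the lower envelope of the lines y = a_i + i · x (there are 4 lines, with slopes 0, 1, ..., 3). Only the lines that attain the minimum somewhere contribute to roots; other lines are dominated. Here the surviving (envelope) indices are i = 3, i = 2, i = 1, i = 0.
Intersections between consecutive envelope lines give the roots: for adjacent envelope indices i < j the intersection is x = (a_i − a_j) / (j − i). Reading off the sorted break points: {-5, 5, 8}.
Verification: at each break x_0, at least two indices attain the minimum of min_i(a_i + i · x_0).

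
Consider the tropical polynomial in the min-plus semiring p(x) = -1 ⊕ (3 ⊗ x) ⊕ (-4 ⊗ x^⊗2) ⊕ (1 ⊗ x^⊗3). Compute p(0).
p(0) = -4

A tropical monomial a ⊗ x^⊗i evaluates to a + i · x. Evaluating each term at x = 0:
  Term 0 contributes -1 + 0 · 0 = -1
  Term 1 contributes 3 + 1 · 0 = 3
  Term 2 contributes -4 + 2 · 0 = -4
  Term 3 contributes 1 + 3 · 0 = 1
p(0) = ⊕ of these = min[-1, 3, -4, 1] = -4.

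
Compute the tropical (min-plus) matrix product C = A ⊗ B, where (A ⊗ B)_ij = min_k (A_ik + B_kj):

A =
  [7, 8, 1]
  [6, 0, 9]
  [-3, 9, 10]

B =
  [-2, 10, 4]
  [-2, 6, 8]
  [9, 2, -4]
A ⊗ B =
  [5, 3, -3]
  [-2, 6, 5]
  [-5, 7, 1]

Apply the min-plus product entry-by-entry:
  C[0][0] = min over k of (A[0][0] + B[0][0] = 7 + -2 = 5, A[0][1] + B[1][0] = 8 + -2 = 6, A[0][2] + B[2][0] = 1 + 9 = 10) = 5 (attained at k = 0)
  C[0][1] = min over k of (A[0][0] + B[0][1] = 7 + 10 = 17, A[0][1] + B[1][1] = 8 + 6 = 14, A[0][2] + B[2][1] = 1 + 2 = 3) = 3 (attained at k = 2)
  C[0][2] = min over k of (A[0][0] + B[0][2] = 7 + 4 = 11, A[0][1] + B[1][2] = 8 + 8 = 16, A[0][2] + B[2][2] = 1 + -4 = -3) = -3 (attained at k = 2)
  C[1][0] = min over k of (A[1][0] + B[0][0] = 6 + -2 = 4, A[1][1] + B[1][0] = 0 + -2 = -2, A[1][2] + B[2][0] = 9 + 9 = 18) = -2 (attained at k = 1)
  C[1][1] = min over k of (A[1][0] + B[0][1] = 6 + 10 = 16, A[1][1] + B[1][1] = 0 + 6 = 6, A[1][2] + B[2][1] = 9 + 2 = 11) = 6 (attained at k = 1)
  C[1][2] = min over k of (A[1][0] + B[0][2] = 6 + 4 = 10, A[1][1] + B[1][2] = 0 + 8 = 8, A[1][2] + B[2][2] = 9 + -4 = 5) = 5 (attained at k = 2)
  C[2][0] = min over k of (A[2][0] + B[0][0] = -3 + -2 = -5, A[2][1] + B[1][0] = 9 + -2 = 7, A[2][2] + B[2][0] = 10 + 9 = 19) = -5 (attained at k = 0)
  C[2][1] = min over k of (A[2][0] + B[0][1] = -3 + 10 = 7, A[2][1] + B[1][1] = 9 + 6 = 15, A[2][2] + B[2][1] = 10 + 2 = 12) = 7 (attained at k = 0)
  C[2][2] = min over k of (A[2][0] + B[0][2] = -3 + 4 = 1, A[2][1] + B[1][2] = 9 + 8 = 17, A[2][2] + B[2][2] = 10 + -4 = 6) = 1 (attained at k = 0)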